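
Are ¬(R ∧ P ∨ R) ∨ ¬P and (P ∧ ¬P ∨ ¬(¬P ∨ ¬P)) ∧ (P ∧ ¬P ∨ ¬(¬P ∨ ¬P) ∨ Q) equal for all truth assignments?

E1: ¬(R ∧ P ∨ R) ∨ ¬P
    = ¬R ∨ ¬P   — absorption
E2: (P ∧ ¬P ∨ ¬(¬P ∨ ¬P)) ∧ (P ∧ ¬P ∨ ¬(¬P ∨ ¬P) ∨ Q)
    = P ∧ ¬P ∨ ¬(¬P ∨ ¬P)   — absorption
    = P ∧ ¬P ∨ P ∧ P   — De Morgan
    = P   — distribution
These differ: at P=0, Q=0, R=1, E1 = 1 but E2 = 0.

No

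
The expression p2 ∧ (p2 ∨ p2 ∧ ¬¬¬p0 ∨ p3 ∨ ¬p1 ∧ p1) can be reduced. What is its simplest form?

p2 ∧ (p2 ∨ p2 ∧ ¬¬¬p0 ∨ p3 ∨ ¬p1 ∧ p1)
= p2 ∧ (p2 ∨ p2 ∧ ¬p0 ∨ p3 ∨ ¬p1 ∧ p1)
= p2 ∧ (p2 ∨ p2 ∧ ¬p0 ∨ p3)
= p2 ∧ (p2 ∨ p3)
= p2

p2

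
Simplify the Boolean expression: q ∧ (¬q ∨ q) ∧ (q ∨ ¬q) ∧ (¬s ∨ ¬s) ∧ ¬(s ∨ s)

q ∧ ¬s

q ∧ (¬q ∨ q) ∧ (q ∨ ¬q) ∧ (¬s ∨ ¬s) ∧ ¬(s ∨ s)
= q ∧ (¬q ∨ q) ∧ (q ∨ ¬q) ∧ ¬s ∧ ¬(s ∨ s)   [idempotence]
= q ∧ (¬q ∨ q) ∧ (q ∨ ¬q) ∧ ¬s ∧ ¬s   [idempotence]
= q ∧ (q ∨ ¬q) ∧ ¬s ∧ ¬s   [complement / identity]
= q ∧ (q ∨ ¬q) ∧ ¬s   [idempotence]
= q ∧ ¬s   [complement / identity]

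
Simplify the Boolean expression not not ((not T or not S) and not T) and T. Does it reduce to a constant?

False

not not ((not T or not S) and not T) and T
= not not not T and T
= not T and T
= False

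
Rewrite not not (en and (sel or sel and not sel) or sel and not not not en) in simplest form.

sel

not not (en and (sel or sel and not sel) or sel and not not not en)
= not not (en and sel or sel and not not not en)   [complement / identity]
= en and sel or sel and not not not en   [double negation]
= en and sel or sel and not en   [double negation]
= sel   [distribution]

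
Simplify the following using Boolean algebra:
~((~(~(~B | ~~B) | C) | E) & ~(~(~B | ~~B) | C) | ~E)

~((~(~(~B | ~~B) | C) | E) & ~(~(~B | ~~B) | C) | ~E)
= ~(~(~(~B | ~~B) | C) | ~E)   (absorption)
= ~(~(B & ~B | C) | ~E)   (De Morgan)
= (B & ~B | C) & E   (De Morgan)
= C & E   (complement / identity)

C & E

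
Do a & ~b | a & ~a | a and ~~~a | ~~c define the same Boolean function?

No

E1: a & ~b | a & ~a | a
    = a & ~b | a
    = a
E2: ~~~a | ~~c
    = ~a | ~~c
    = ~a | c
These differ: at a=0, b=1, c=0, E1 = 0 but E2 = 1.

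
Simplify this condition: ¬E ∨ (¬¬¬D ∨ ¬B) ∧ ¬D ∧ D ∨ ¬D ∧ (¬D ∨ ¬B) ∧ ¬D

¬E ∨ (¬¬¬D ∨ ¬B) ∧ ¬D ∧ D ∨ ¬D ∧ (¬D ∨ ¬B) ∧ ¬D
= ¬E ∨ (¬D ∨ ¬B) ∧ ¬D ∧ D ∨ ¬D ∧ (¬D ∨ ¬B) ∧ ¬D   (double negation)
= ¬E ∨ (¬D ∨ ¬B) ∧ ¬D   (distribution)
= ¬E ∨ ¬D   (absorption)

¬E ∨ ¬D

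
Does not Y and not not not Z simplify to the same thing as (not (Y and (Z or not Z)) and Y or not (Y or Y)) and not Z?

Yes

E1: not Y and not not not Z
    = not Y and not Z   — double negation
E2: (not (Y and (Z or not Z)) and Y or not (Y or Y)) and not Z
    = (not Y and Y or not (Y or Y)) and not Z   — complement / identity
    = not (Y or Y) and not Z   — complement / identity
    = not Y and not Z   — idempotence
Both reduce to not Y and not Z, so they are equivalent.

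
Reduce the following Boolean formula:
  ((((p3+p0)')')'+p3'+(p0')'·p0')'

p3

((((p3+p0)')')'+p3'+(p0')'·p0')'
= ((p3+p0)'+p3'+(p0')'·p0')'   (double negation)
= ((p3+p0)'+p3'+p0·p0')'   (double negation)
= ((p3+p0)'+p3')'   (complement / identity)
= (p3+p0)·p3   (De Morgan)
= p3   (absorption)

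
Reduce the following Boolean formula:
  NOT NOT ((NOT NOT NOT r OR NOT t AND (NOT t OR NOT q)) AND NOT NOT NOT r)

NOT NOT ((NOT NOT NOT r OR NOT t AND (NOT t OR NOT q)) AND NOT NOT NOT r)
= NOT NOT ((NOT NOT NOT r OR NOT t) AND NOT NOT NOT r)
= NOT NOT NOT NOT NOT r
= NOT NOT NOT r
= NOT r

NOT r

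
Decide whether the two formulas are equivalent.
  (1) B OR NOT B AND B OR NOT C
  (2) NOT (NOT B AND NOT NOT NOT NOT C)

E1: B OR NOT B AND B OR NOT C
    = B OR NOT C   (complement / identity)
E2: NOT (NOT B AND NOT NOT NOT NOT C)
    = B OR NOT NOT NOT C   (De Morgan)
    = B OR NOT C   (double negation)
Both reduce to B OR NOT C, so they are equivalent.

Yes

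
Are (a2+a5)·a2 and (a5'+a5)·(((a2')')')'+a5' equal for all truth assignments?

E1: (a2+a5)·a2
    = a2
E2: (a5'+a5)·(((a2')')')'+a5'
    = (((a2')')')'+a5'
    = (a2')'+a5'
    = a2+a5'
These differ: at a2=0, a5=0, E1 = 0 but E2 = 1.

No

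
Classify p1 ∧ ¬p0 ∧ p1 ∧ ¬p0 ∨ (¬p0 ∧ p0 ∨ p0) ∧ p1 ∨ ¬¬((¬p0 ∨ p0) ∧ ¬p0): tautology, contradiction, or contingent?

p1 ∧ ¬p0 ∧ p1 ∧ ¬p0 ∨ (¬p0 ∧ p0 ∨ p0) ∧ p1 ∨ ¬¬((¬p0 ∨ p0) ∧ ¬p0)
= p1 ∧ ¬p0 ∧ p1 ∧ ¬p0 ∨ p0 ∧ p1 ∨ ¬¬((¬p0 ∨ p0) ∧ ¬p0)
= p1 ∧ ¬p0 ∧ p1 ∧ ¬p0 ∨ p0 ∧ p1 ∨ ¬¬¬p0
= p1 ∧ ¬p0 ∨ p0 ∧ p1 ∨ ¬¬¬p0
= p1 ∨ ¬¬¬p0
= p1 ∨ ¬p0
This depends on p0, p1, so it is not a constant.

contingent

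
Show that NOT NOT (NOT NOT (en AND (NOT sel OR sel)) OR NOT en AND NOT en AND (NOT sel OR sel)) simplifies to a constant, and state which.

TRUE

NOT NOT (NOT NOT (en AND (NOT sel OR sel)) OR NOT en AND NOT en AND (NOT sel OR sel))
= NOT NOT (en AND (NOT sel OR sel)) OR NOT en AND NOT en AND (NOT sel OR sel)   (double negation)
= en AND (NOT sel OR sel) OR NOT en AND NOT en AND (NOT sel OR sel)   (double negation)
= en AND (NOT sel OR sel) OR NOT en AND (NOT sel OR sel)   (idempotence)
= NOT sel OR sel   (distribution)
= TRUE   (complement)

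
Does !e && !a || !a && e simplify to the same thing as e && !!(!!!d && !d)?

No

E1: !e && !a || !a && e
    = !a   [distribution]
E2: e && !!(!!!d && !d)
    = e && !!(!d && !d)   [double negation]
    = e && !!!d   [idempotence]
    = e && !d   [double negation]
These differ: at a=0, d=0, e=0, E1 = 1 but E2 = 0.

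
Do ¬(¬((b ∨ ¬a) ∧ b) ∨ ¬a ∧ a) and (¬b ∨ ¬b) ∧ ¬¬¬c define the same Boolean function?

E1: ¬(¬((b ∨ ¬a) ∧ b) ∨ ¬a ∧ a)
    = ¬¬((b ∨ ¬a) ∧ b)   [complement / identity]
    = ¬¬b   [absorption]
    = b   [double negation]
E2: (¬b ∨ ¬b) ∧ ¬¬¬c
    = ¬b ∧ ¬¬¬c   [idempotence]
    = ¬b ∧ ¬c   [double negation]
These differ: at a=0, b=1, c=0, E1 = 1 but E2 = 0.

No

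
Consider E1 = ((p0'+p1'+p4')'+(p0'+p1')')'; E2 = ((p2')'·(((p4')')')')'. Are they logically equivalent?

No

E1: ((p0'+p1'+p4')'+(p0'+p1')')'
    = (p0'+p1'+p4')·(p0'+p1')   (De Morgan)
    = p0'+p1'   (absorption)
E2: ((p2')'·(((p4')')')')'
    = ((p2')'·(p4')')'   (double negation)
    = p2'+p4'   (De Morgan)
These differ: at p0=1, p1=0, p2=1, p4=1, E1 = 1 but E2 = 0.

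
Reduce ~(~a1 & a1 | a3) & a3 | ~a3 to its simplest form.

~(~a1 & a1 | a3) & a3 | ~a3
= ~a3 & a3 | ~a3
= ~a3

~a3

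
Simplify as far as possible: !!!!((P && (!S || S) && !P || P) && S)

!!!!((P && (!S || S) && !P || P) && S)
= !!((P && (!S || S) && !P || P) && S)   (double negation)
= !!((P && !P || P) && S)   (complement / identity)
= !!(P && S)   (complement / identity)
= P && S   (double negation)

P && S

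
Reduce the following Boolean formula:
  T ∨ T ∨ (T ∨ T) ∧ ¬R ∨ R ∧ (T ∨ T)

T ∨ T ∨ (T ∨ T) ∧ ¬R ∨ R ∧ (T ∨ T)
= T ∨ T ∨ T ∨ T
= T ∨ T
= T

T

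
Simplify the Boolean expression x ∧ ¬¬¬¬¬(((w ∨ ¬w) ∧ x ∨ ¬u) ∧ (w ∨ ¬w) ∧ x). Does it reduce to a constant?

x ∧ ¬¬¬¬¬(((w ∨ ¬w) ∧ x ∨ ¬u) ∧ (w ∨ ¬w) ∧ x)
= x ∧ ¬¬¬¬¬((w ∨ ¬w) ∧ x)
= x ∧ ¬¬¬¬¬x
= x ∧ ¬¬¬x
= x ∧ ¬x
= False

False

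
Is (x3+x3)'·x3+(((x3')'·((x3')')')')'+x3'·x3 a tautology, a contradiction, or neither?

contradiction

(x3+x3)'·x3+(((x3')'·((x3')')')')'+x3'·x3
= (x3+x3)'·x3+(x3'+(x3')')'+x3'·x3   [De Morgan]
= (x3+x3)'·x3+x3·x3'+x3'·x3   [De Morgan]
= (x3+x3)'·x3+x3'·x3   [complement / identity]
= x3'·x3+x3'·x3   [idempotence]
= x3'·x3   [complement / identity]
= 0   [complement]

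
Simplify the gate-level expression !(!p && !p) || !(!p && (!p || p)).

p

!(!p && !p) || !(!p && (!p || p))
= !!p || !(!p && (!p || p))   [idempotence]
= !!p || !!p   [complement / identity]
= !!p   [idempotence]
= p   [double negation]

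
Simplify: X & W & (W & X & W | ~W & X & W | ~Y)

X & W

X & W & (W & X & W | ~W & X & W | ~Y)
= X & W & (X & W | ~Y)
= X & W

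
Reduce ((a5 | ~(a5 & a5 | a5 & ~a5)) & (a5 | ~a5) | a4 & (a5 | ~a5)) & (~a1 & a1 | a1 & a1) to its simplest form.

a1

((a5 | ~(a5 & a5 | a5 & ~a5)) & (a5 | ~a5) | a4 & (a5 | ~a5)) & (~a1 & a1 | a1 & a1)
= ((a5 | ~a5) & (a5 | ~a5) | a4 & (a5 | ~a5)) & (~a1 & a1 | a1 & a1)
= (a5 | ~a5) & (a5 | ~a5 | a4) & (~a1 & a1 | a1 & a1)
= (a5 | ~a5) & (a5 | ~a5 | a4) & a1
= (a5 | ~a5) & a1
= a1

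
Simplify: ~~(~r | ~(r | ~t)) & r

0

~~(~r | ~(r | ~t)) & r
= ~(r & (r | ~t)) & r
= ~r & r
= 0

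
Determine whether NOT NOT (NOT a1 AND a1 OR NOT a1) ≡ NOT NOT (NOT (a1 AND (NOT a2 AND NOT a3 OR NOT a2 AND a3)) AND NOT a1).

E1: NOT NOT (NOT a1 AND a1 OR NOT a1)
    = NOT NOT NOT a1   — complement / identity
    = NOT a1   — double negation
E2: NOT NOT (NOT (a1 AND (NOT a2 AND NOT a3 OR NOT a2 AND a3)) AND NOT a1)
    = NOT NOT (NOT (a1 AND NOT a2) AND NOT a1)   — distribution
    = NOT (a1 AND NOT a2 OR a1)   — De Morgan
    = NOT a1   — absorption
Both reduce to NOT a1, so they are equivalent.

Yes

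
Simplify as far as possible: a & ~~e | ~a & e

a & ~~e | ~a & e
= a & e | ~a & e   [double negation]
= e   [distribution]

e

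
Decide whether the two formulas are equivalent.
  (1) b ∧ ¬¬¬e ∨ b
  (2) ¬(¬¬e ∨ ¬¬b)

E1: b ∧ ¬¬¬e ∨ b
    = b ∧ ¬e ∨ b   — double negation
    = b   — absorption
E2: ¬(¬¬e ∨ ¬¬b)
    = ¬e ∧ ¬b   — De Morgan
These differ: at b=1, e=0, E1 = 1 but E2 = 0.

No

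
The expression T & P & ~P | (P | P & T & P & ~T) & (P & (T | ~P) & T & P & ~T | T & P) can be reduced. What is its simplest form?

T & P

T & P & ~P | (P | P & T & P & ~T) & (P & (T | ~P) & T & P & ~T | T & P)
= T & P & ~P | (P | P & T & P & ~T) & (P & T & P & ~T | T & P)   [absorption]
= T & P & ~P | P & T & P | P & T & P & ~T   [distribution]
= T & P & ~P | P & T & P   [absorption]
= T & P   [distribution]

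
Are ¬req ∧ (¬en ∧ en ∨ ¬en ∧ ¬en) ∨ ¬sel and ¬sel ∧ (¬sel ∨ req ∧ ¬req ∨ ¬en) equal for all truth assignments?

E1: ¬req ∧ (¬en ∧ en ∨ ¬en ∧ ¬en) ∨ ¬sel
    = ¬req ∧ ¬en ∨ ¬sel   (distribution)
E2: ¬sel ∧ (¬sel ∨ req ∧ ¬req ∨ ¬en)
    = ¬sel ∧ (¬sel ∨ ¬en)   (complement / identity)
    = ¬sel   (absorption)
These differ: at en=0, req=0, sel=1, E1 = 1 but E2 = 0.

No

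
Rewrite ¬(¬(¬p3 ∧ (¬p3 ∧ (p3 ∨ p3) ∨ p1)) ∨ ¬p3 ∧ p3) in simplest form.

¬p3 ∧ p1

¬(¬(¬p3 ∧ (¬p3 ∧ (p3 ∨ p3) ∨ p1)) ∨ ¬p3 ∧ p3)
= ¬(¬(¬p3 ∧ (¬p3 ∧ p3 ∨ p1)) ∨ ¬p3 ∧ p3)   — idempotence
= ¬¬(¬p3 ∧ (¬p3 ∧ p3 ∨ p1))   — complement / identity
= ¬¬(¬p3 ∧ p1)   — complement / identity
= ¬p3 ∧ p1   — double negation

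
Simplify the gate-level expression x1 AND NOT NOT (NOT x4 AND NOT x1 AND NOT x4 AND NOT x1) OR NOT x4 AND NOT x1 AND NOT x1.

x1 AND NOT NOT (NOT x4 AND NOT x1 AND NOT x4 AND NOT x1) OR NOT x4 AND NOT x1 AND NOT x1
= x1 AND NOT x4 AND NOT x1 AND NOT x4 AND NOT x1 OR NOT x4 AND NOT x1 AND NOT x1   (double negation)
= x1 AND NOT x4 AND NOT x1 OR NOT x4 AND NOT x1 AND NOT x1   (idempotence)
= NOT x4 AND NOT x1   (distribution)

NOT x4 AND NOT x1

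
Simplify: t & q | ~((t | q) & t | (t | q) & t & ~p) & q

t & q | ~((t | q) & t | (t | q) & t & ~p) & q
= t & q | ~((t | q) & t) & q   (absorption)
= t & q | ~t & q   (absorption)
= q   (distribution)

q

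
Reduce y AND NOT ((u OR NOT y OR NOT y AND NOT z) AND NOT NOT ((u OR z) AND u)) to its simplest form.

y AND NOT u

y AND NOT ((u OR NOT y OR NOT y AND NOT z) AND NOT NOT ((u OR z) AND u))
= y AND NOT ((u OR NOT y OR NOT y AND NOT z) AND NOT NOT u)
= y AND NOT ((u OR NOT y) AND NOT NOT u)
= y AND NOT ((u OR NOT y) AND u)
= y AND NOT u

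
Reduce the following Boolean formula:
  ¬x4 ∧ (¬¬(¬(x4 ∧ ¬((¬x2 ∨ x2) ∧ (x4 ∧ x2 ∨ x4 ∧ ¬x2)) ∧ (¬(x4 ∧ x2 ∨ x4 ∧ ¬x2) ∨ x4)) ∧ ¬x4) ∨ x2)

¬x4

¬x4 ∧ (¬¬(¬(x4 ∧ ¬((¬x2 ∨ x2) ∧ (x4 ∧ x2 ∨ x4 ∧ ¬x2)) ∧ (¬(x4 ∧ x2 ∨ x4 ∧ ¬x2) ∨ x4)) ∧ ¬x4) ∨ x2)
= ¬x4 ∧ (¬¬(¬(x4 ∧ ¬(x4 ∧ x2 ∨ x4 ∧ ¬x2) ∧ (¬(x4 ∧ x2 ∨ x4 ∧ ¬x2) ∨ x4)) ∧ ¬x4) ∨ x2)   — complement / identity
= ¬x4 ∧ (¬¬(¬(x4 ∧ ¬(x4 ∧ x2 ∨ x4 ∧ ¬x2)) ∧ ¬x4) ∨ x2)   — absorption
= ¬x4 ∧ (¬¬(¬(x4 ∧ ¬x4) ∧ ¬x4) ∨ x2)   — distribution
= ¬x4 ∧ (¬(x4 ∧ ¬x4 ∨ x4) ∨ x2)   — De Morgan
= ¬x4 ∧ (¬x4 ∨ x2)   — complement / identity
= ¬x4   — absorption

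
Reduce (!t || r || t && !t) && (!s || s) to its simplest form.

(!t || r || t && !t) && (!s || s)
= !t || r || t && !t   [complement / identity]
= !t || r   [complement / identity]

!t || r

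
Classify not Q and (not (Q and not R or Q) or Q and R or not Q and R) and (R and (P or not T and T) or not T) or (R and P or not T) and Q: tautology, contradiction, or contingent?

not Q and (not (Q and not R or Q) or Q and R or not Q and R) and (R and (P or not T and T) or not T) or (R and P or not T) and Q
= not Q and (not (Q and not R or Q) or R) and (R and (P or not T and T) or not T) or (R and P or not T) and Q   [distribution]
= not Q and (not Q or R) and (R and (P or not T and T) or not T) or (R and P or not T) and Q   [absorption]
= not Q and (not Q or R) and (R and P or not T) or (R and P or not T) and Q   [complement / identity]
= not Q and (R and P or not T) or (R and P or not T) and Q   [absorption]
= R and P or not T   [distribution]
This depends on P, R, T, so it is not a constant.

contingent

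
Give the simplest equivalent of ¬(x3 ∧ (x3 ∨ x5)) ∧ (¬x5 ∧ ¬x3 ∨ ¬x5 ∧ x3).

¬x3 ∧ ¬x5

¬(x3 ∧ (x3 ∨ x5)) ∧ (¬x5 ∧ ¬x3 ∨ ¬x5 ∧ x3)
= ¬x3 ∧ (¬x5 ∧ ¬x3 ∨ ¬x5 ∧ x3)   — absorption
= ¬x3 ∧ ¬x5   — distribution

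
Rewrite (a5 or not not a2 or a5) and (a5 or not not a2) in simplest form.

(a5 or not not a2 or a5) and (a5 or not not a2)
= (not not a2 or a5) and not not a2 or a5   [distribution]
= not not a2 or a5   [absorption]
= a2 or a5   [double negation]

a2 or a5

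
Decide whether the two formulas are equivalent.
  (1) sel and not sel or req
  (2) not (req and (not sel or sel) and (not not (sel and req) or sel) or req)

E1: sel and not sel or req
    = req   [complement / identity]
E2: not (req and (not sel or sel) and (not not (sel and req) or sel) or req)
    = not (req and (not sel or sel) and (sel and req or sel) or req)   [double negation]
    = not (req and (not sel or sel) and sel or req)   [absorption]
    = not (req and sel or req)   [complement / identity]
    = not req   [absorption]
These differ: at req=1, sel=0, E1 = 1 but E2 = 0.

No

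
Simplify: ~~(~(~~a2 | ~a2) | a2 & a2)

a2

~~(~(~~a2 | ~a2) | a2 & a2)
= ~~(~a2 & a2 | a2 & a2)
= ~~a2
= a2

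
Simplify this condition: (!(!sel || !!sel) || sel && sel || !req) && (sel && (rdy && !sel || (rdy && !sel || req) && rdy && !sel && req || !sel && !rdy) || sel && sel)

sel

(!(!sel || !!sel) || sel && sel || !req) && (sel && (rdy && !sel || (rdy && !sel || req) && rdy && !sel && req || !sel && !rdy) || sel && sel)
= (!(!sel || !!sel) || sel && sel || !req) && (sel && (rdy && !sel || rdy && !sel && req || !sel && !rdy) || sel && sel)   [absorption]
= (sel && !sel || sel && sel || !req) && (sel && (rdy && !sel || rdy && !sel && req || !sel && !rdy) || sel && sel)   [De Morgan]
= (sel && !sel || sel && sel || !req) && (sel && (rdy && !sel || !sel && !rdy) || sel && sel)   [absorption]
= (sel && !sel || sel && sel || !req) && (sel && !sel || sel && sel)   [distribution]
= sel && !sel || sel && sel   [absorption]
= sel   [distribution]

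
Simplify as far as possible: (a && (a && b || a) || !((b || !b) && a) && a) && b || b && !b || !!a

a

(a && (a && b || a) || !((b || !b) && a) && a) && b || b && !b || !!a
= (a && (a && b || a) || !((b || !b) && a) && a) && b || b && !b || a   (double negation)
= (a && (a && b || a) || !a && a) && b || b && !b || a   (complement / identity)
= (a && a || !a && a) && b || b && !b || a   (absorption)
= (a && a || !a && a) && b || a   (complement / identity)
= a && b || a   (distribution)
= a   (absorption)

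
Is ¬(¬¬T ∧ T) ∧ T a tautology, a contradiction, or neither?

contradiction

¬(¬¬T ∧ T) ∧ T
= ¬(T ∧ T) ∧ T   — double negation
= ¬T ∧ T   — idempotence
= False   — complement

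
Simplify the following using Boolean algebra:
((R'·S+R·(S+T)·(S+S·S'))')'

S

((R'·S+R·(S+T)·(S+S·S'))')'
= ((R'·S+R·(S+T)·S)')'   — complement / identity
= R'·S+R·(S+T)·S   — double negation
= R'·S+R·S   — absorption
= S   — distribution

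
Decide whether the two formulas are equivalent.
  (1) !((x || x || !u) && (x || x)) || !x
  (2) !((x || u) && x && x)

Yes

E1: !((x || x || !u) && (x || x)) || !x
    = !(x || x) || !x   — absorption
    = !x || !x   — idempotence
    = !x   — idempotence
E2: !((x || u) && x && x)
    = !((x || u) && x)   — idempotence
    = !x   — absorption
Both reduce to !x, so they are equivalent.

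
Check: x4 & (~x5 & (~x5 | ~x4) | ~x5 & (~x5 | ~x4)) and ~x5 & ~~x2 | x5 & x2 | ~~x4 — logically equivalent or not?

No

E1: x4 & (~x5 & (~x5 | ~x4) | ~x5 & (~x5 | ~x4))
    = x4 & ~x5 & (~x5 | ~x4)   — idempotence
    = x4 & ~x5   — absorption
E2: ~x5 & ~~x2 | x5 & x2 | ~~x4
    = ~x5 & ~~x2 | x5 & x2 | x4   — double negation
    = ~x5 & x2 | x5 & x2 | x4   — double negation
    = x2 | x4   — distribution
These differ: at x2=1, x4=1, x5=1, E1 = 0 but E2 = 1.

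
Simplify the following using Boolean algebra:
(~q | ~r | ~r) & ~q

~q

(~q | ~r | ~r) & ~q
= (~q | ~r) & ~q   — idempotence
= ~q   — absorption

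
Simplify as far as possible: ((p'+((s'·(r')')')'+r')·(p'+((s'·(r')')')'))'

((p'+((s'·(r')')')'+r')·(p'+((s'·(r')')')'))'
= (p'+((s'·(r')')')')'   (absorption)
= (p'+(s+r')')'   (De Morgan)
= p·(s+r')   (De Morgan)

p·(s+r')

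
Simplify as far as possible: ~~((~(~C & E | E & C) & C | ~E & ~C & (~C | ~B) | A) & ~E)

~~((~(~C & E | E & C) & C | ~E & ~C & (~C | ~B) | A) & ~E)
= ~~((~(~C & E | E & C) & C | ~E & ~C | A) & ~E)   [absorption]
= ~~((~E & C | ~E & ~C | A) & ~E)   [distribution]
= ~~((~E | A) & ~E)   [distribution]
= ~~~E   [absorption]
= ~E   [double negation]

~E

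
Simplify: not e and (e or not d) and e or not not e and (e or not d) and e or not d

e or not d

not e and (e or not d) and e or not not e and (e or not d) and e or not d
= not e and (e or not d) and e or e and (e or not d) and e or not d   [double negation]
= (e or not d) and e or not d   [distribution]
= e or not d   [absorption]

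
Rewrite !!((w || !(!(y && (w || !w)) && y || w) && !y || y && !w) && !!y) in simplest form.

y

!!((w || !(!(y && (w || !w)) && y || w) && !y || y && !w) && !!y)
= !!((w || !(!y && y || w) && !y || y && !w) && !!y)   — complement / identity
= (w || !(!y && y || w) && !y || y && !w) && !!y   — double negation
= (w || !w && !y || y && !w) && !!y   — complement / identity
= (w || !w) && !!y   — distribution
= !!y   — complement / identity
= y   — double negation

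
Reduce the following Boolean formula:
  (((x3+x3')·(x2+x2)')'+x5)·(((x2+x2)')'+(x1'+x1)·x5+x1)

(((x3+x3')·(x2+x2)')'+x5)·(((x2+x2)')'+(x1'+x1)·x5+x1)
= (((x2+x2)')'+x5)·(((x2+x2)')'+(x1'+x1)·x5+x1)   — complement / identity
= (((x2+x2)')'+x5)·(((x2+x2)')'+x5+x1)   — complement / identity
= ((x2+x2)')'+x5   — absorption
= x2+x2+x5   — double negation
= x2+x5   — idempotence

x2+x5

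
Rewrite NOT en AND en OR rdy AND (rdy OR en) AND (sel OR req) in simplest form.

NOT en AND en OR rdy AND (rdy OR en) AND (sel OR req)
= NOT en AND en OR rdy AND (sel OR req)   (absorption)
= rdy AND (sel OR req)   (complement / identity)

rdy AND (sel OR req)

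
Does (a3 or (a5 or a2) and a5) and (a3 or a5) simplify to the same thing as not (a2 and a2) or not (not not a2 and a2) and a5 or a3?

E1: (a3 or (a5 or a2) and a5) and (a3 or a5)
    = (a3 or a5) and (a3 or a5)   (absorption)
    = a3 or a5   (idempotence)
E2: not (a2 and a2) or not (not not a2 and a2) and a5 or a3
    = not (a2 and a2) or not (a2 and a2) and a5 or a3   (double negation)
    = not (a2 and a2) or a3   (absorption)
    = not a2 or a3   (idempotence)
These differ: at a2=0, a3=0, a5=0, E1 = 0 but E2 = 1.

No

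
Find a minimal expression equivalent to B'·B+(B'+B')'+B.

B'·B+(B'+B')'+B
= B'·B+B·B+B   [De Morgan]
= B+B   [distribution]
= B   [idempotence]

B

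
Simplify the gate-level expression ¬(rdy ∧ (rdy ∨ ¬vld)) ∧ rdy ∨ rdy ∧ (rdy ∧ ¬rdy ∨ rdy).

rdy

¬(rdy ∧ (rdy ∨ ¬vld)) ∧ rdy ∨ rdy ∧ (rdy ∧ ¬rdy ∨ rdy)
= ¬rdy ∧ rdy ∨ rdy ∧ (rdy ∧ ¬rdy ∨ rdy)
= ¬rdy ∧ rdy ∨ rdy ∧ rdy
= (¬rdy ∨ rdy) ∧ rdy
= rdy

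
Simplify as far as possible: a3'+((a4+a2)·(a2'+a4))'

a3'+((a4+a2)·(a2'+a4))'
= a3'+(a4+a2·a2')'
= a3'+a4'

a3'+a4'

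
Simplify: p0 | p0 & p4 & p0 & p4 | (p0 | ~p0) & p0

p0

p0 | p0 & p4 & p0 & p4 | (p0 | ~p0) & p0
= p0 | p0 & p4 | (p0 | ~p0) & p0   — idempotence
= p0 | (p0 | ~p0) & p0   — absorption
= p0 | p0   — complement / identity
= p0   — idempotence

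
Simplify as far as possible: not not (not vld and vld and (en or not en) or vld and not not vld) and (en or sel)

not not (not vld and vld and (en or not en) or vld and not not vld) and (en or sel)
= (not vld and vld and (en or not en) or vld and not not vld) and (en or sel)
= (not vld and vld or vld and not not vld) and (en or sel)
= (not vld and vld or vld and vld) and (en or sel)
= vld and (en or sel)

vld and (en or sel)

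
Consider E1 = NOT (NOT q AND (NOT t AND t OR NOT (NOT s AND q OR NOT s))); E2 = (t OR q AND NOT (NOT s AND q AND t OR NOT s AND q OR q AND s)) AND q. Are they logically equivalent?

E1: NOT (NOT q AND (NOT t AND t OR NOT (NOT s AND q OR NOT s)))
    = NOT (NOT q AND (NOT t AND t OR NOT NOT s))
    = NOT (NOT q AND NOT NOT s)
    = q OR NOT s
E2: (t OR q AND NOT (NOT s AND q AND t OR NOT s AND q OR q AND s)) AND q
    = (t OR q AND NOT (NOT s AND q OR q AND s)) AND q
    = (t OR q AND NOT q) AND q
    = t AND q
These differ: at q=0, s=0, t=1, E1 = 1 but E2 = 0.

No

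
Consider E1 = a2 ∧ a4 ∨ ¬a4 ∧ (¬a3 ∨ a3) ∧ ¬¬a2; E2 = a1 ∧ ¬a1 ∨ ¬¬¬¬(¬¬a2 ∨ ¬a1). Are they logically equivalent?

E1: a2 ∧ a4 ∨ ¬a4 ∧ (¬a3 ∨ a3) ∧ ¬¬a2
    = a2 ∧ a4 ∨ ¬a4 ∧ (¬a3 ∨ a3) ∧ a2   (double negation)
    = a2 ∧ a4 ∨ ¬a4 ∧ a2   (complement / identity)
    = a2   (distribution)
E2: a1 ∧ ¬a1 ∨ ¬¬¬¬(¬¬a2 ∨ ¬a1)
    = a1 ∧ ¬a1 ∨ ¬¬¬¬(a2 ∨ ¬a1)   (double negation)
    = ¬¬¬¬(a2 ∨ ¬a1)   (complement / identity)
    = ¬¬(a2 ∨ ¬a1)   (double negation)
    = a2 ∨ ¬a1   (double negation)
These differ: at a1=0, a2=0, a3=0, a4=1, E1 = 0 but E2 = 1.

No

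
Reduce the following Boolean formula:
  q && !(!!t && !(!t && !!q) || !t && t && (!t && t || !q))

q && !t

q && !(!!t && !(!t && !!q) || !t && t && (!t && t || !q))
= q && !(!!t && !(!t && !!q) || !t && t)   — absorption
= q && !(t && !(!t && !!q) || !t && t)   — double negation
= q && !(t && (t || !q) || !t && t)   — De Morgan
= q && !(t || !t && t)   — absorption
= q && !t   — complement / identity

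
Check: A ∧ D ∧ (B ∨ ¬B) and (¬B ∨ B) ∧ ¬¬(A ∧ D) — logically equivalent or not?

E1: A ∧ D ∧ (B ∨ ¬B)
    = A ∧ D
E2: (¬B ∨ B) ∧ ¬¬(A ∧ D)
    = ¬¬(A ∧ D)
    = A ∧ D
Both reduce to A ∧ D, so they are equivalent.

Yes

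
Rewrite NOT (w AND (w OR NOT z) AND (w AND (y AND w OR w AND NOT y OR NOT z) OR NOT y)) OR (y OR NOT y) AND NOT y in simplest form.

NOT (w AND (w OR NOT z) AND (w AND (y AND w OR w AND NOT y OR NOT z) OR NOT y)) OR (y OR NOT y) AND NOT y
= NOT (w AND (w OR NOT z) AND (w AND (y AND w OR w AND NOT y OR NOT z) OR NOT y)) OR NOT y   [complement / identity]
= NOT (w AND (w OR NOT z) AND (w AND (w OR NOT z) OR NOT y)) OR NOT y   [distribution]
= NOT (w AND (w OR NOT z)) OR NOT y   [absorption]
= NOT w OR NOT y   [absorption]

NOT w OR NOT y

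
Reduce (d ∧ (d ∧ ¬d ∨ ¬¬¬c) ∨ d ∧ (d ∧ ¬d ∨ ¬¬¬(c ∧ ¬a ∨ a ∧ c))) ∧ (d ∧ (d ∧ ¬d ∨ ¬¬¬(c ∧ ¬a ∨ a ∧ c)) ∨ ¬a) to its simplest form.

(d ∧ (d ∧ ¬d ∨ ¬¬¬c) ∨ d ∧ (d ∧ ¬d ∨ ¬¬¬(c ∧ ¬a ∨ a ∧ c))) ∧ (d ∧ (d ∧ ¬d ∨ ¬¬¬(c ∧ ¬a ∨ a ∧ c)) ∨ ¬a)
= d ∧ (d ∧ ¬d ∨ ¬¬¬c) ∧ ¬a ∨ d ∧ (d ∧ ¬d ∨ ¬¬¬(c ∧ ¬a ∨ a ∧ c))   [distribution]
= d ∧ (d ∧ ¬d ∨ ¬¬¬c) ∧ ¬a ∨ d ∧ (d ∧ ¬d ∨ ¬¬¬c)   [distribution]
= d ∧ (d ∧ ¬d ∨ ¬¬¬c)   [absorption]
= d ∧ (d ∧ ¬d ∨ ¬c)   [double negation]
= d ∧ ¬c   [complement / identity]

d ∧ ¬c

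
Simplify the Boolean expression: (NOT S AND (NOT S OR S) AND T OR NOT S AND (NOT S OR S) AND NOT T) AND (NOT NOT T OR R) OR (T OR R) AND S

T OR R

(NOT S AND (NOT S OR S) AND T OR NOT S AND (NOT S OR S) AND NOT T) AND (NOT NOT T OR R) OR (T OR R) AND S
= NOT S AND (NOT S OR S) AND (NOT NOT T OR R) OR (T OR R) AND S   (distribution)
= NOT S AND (NOT NOT T OR R) OR (T OR R) AND S   (complement / identity)
= NOT S AND (T OR R) OR (T OR R) AND S   (double negation)
= T OR R   (distribution)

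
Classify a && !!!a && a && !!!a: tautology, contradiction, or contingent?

a && !!!a && a && !!!a
= a && !!!a
= a && !a
= false

contradiction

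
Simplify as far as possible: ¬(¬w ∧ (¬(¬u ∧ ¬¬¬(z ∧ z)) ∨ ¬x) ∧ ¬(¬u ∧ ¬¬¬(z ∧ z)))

w ∨ ¬u ∧ ¬z

¬(¬w ∧ (¬(¬u ∧ ¬¬¬(z ∧ z)) ∨ ¬x) ∧ ¬(¬u ∧ ¬¬¬(z ∧ z)))
= ¬(¬w ∧ ¬(¬u ∧ ¬¬¬(z ∧ z)))   [absorption]
= w ∨ ¬u ∧ ¬¬¬(z ∧ z)   [De Morgan]
= w ∨ ¬u ∧ ¬(z ∧ z)   [double negation]
= w ∨ ¬u ∧ ¬z   [idempotence]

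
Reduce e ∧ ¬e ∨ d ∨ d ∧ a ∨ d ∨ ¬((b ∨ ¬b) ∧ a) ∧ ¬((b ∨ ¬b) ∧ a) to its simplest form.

d ∨ ¬a

e ∧ ¬e ∨ d ∨ d ∧ a ∨ d ∨ ¬((b ∨ ¬b) ∧ a) ∧ ¬((b ∨ ¬b) ∧ a)
= e ∧ ¬e ∨ d ∨ d ∨ ¬((b ∨ ¬b) ∧ a) ∧ ¬((b ∨ ¬b) ∧ a)   (absorption)
= e ∧ ¬e ∨ d ∨ d ∨ ¬((b ∨ ¬b) ∧ a)   (idempotence)
= d ∨ d ∨ ¬((b ∨ ¬b) ∧ a)   (complement / identity)
= d ∨ ¬((b ∨ ¬b) ∧ a)   (idempotence)
= d ∨ ¬a   (complement / identity)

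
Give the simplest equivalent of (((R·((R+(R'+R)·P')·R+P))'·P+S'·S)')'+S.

(((R·((R+(R'+R)·P')·R+P))'·P+S'·S)')'+S
= (((R·((R+P')·R+P))'·P+S'·S)')'+S
= (((R·((R+P')·R+P))'·P)')'+S
= (((R·(R+P))'·P)')'+S
= (R·(R+P))'·P+S
= R'·P+S

R'·P+S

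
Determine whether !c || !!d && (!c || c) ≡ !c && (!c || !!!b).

No

E1: !c || !!d && (!c || c)
    = !c || !!d   — complement / identity
    = !c || d   — double negation
E2: !c && (!c || !!!b)
    = !c && (!c || !b)   — double negation
    = !c   — absorption
These differ: at b=1, c=1, d=1, E1 = 1 but E2 = 0.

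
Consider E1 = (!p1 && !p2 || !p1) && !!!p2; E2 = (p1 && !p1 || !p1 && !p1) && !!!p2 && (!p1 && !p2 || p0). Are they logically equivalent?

Yes

E1: (!p1 && !p2 || !p1) && !!!p2
    = (!p1 && !p2 || !p1) && !p2   [double negation]
    = !p1 && !p2   [absorption]
E2: (p1 && !p1 || !p1 && !p1) && !!!p2 && (!p1 && !p2 || p0)
    = !p1 && !!!p2 && (!p1 && !p2 || p0)   [distribution]
    = !p1 && !p2 && (!p1 && !p2 || p0)   [double negation]
    = !p1 && !p2   [absorption]
Both reduce to !p1 && !p2, so they are equivalent.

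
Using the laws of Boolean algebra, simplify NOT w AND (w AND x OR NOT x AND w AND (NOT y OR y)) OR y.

y

NOT w AND (w AND x OR NOT x AND w AND (NOT y OR y)) OR y
= NOT w AND (w AND x OR NOT x AND w) OR y   [complement / identity]
= NOT w AND w OR y   [distribution]
= y   [complement / identity]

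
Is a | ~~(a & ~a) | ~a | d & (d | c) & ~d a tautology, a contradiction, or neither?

tautology

a | ~~(a & ~a) | ~a | d & (d | c) & ~d
= a | ~~(a & ~a) | ~a | d & ~d   (absorption)
= a | ~~(a & ~a) | ~a   (complement / identity)
= a | a & ~a | ~a   (double negation)
= a | ~a   (complement / identity)
= 1   (complement)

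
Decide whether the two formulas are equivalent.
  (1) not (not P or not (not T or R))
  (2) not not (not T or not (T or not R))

E1: not (not P or not (not T or R))
    = P and (not T or R)   (De Morgan)
E2: not not (not T or not (T or not R))
    = not (T and (T or not R))   (De Morgan)
    = not T   (absorption)
These differ: at P=0, R=1, T=0, E1 = 0 but E2 = 1.

No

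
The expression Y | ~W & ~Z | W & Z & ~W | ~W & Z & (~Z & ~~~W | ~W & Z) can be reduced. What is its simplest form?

Y | ~W

Y | ~W & ~Z | W & Z & ~W | ~W & Z & (~Z & ~~~W | ~W & Z)
= Y | ~W & ~Z | W & Z & ~W | ~W & Z & (~Z & ~W | ~W & Z)   [double negation]
= Y | ~W & ~Z | W & Z & ~W | ~W & Z & ~W   [distribution]
= Y | ~W & ~Z | Z & ~W   [distribution]
= Y | ~W   [distribution]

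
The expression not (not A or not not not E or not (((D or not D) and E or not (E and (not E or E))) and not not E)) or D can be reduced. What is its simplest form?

A and E or D

not (not A or not not not E or not (((D or not D) and E or not (E and (not E or E))) and not not E)) or D
= not (not A or not not not E or not ((E or not (E and (not E or E))) and not not E)) or D   — complement / identity
= not (not A or not not not E or not ((E or not E) and not not E)) or D   — complement / identity
= not (not A or not not not E or not not not E) or D   — complement / identity
= not (not A or not not not E) or D   — idempotence
= not (not A or not E) or D   — double negation
= A and E or D   — De Morgan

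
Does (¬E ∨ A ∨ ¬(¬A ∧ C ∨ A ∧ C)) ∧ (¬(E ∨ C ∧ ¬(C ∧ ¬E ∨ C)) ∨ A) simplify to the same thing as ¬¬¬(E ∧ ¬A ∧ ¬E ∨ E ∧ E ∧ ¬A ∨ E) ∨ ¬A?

No

E1: (¬E ∨ A ∨ ¬(¬A ∧ C ∨ A ∧ C)) ∧ (¬(E ∨ C ∧ ¬(C ∧ ¬E ∨ C)) ∨ A)
    = (¬E ∨ A ∨ ¬(¬A ∧ C ∨ A ∧ C)) ∧ (¬(E ∨ C ∧ ¬C) ∨ A)   [absorption]
    = (¬E ∨ A ∨ ¬(¬A ∧ C ∨ A ∧ C)) ∧ (¬E ∨ A)   [complement / identity]
    = (¬E ∨ A ∨ ¬C) ∧ (¬E ∨ A)   [distribution]
    = ¬E ∨ A   [absorption]
E2: ¬¬¬(E ∧ ¬A ∧ ¬E ∨ E ∧ E ∧ ¬A ∨ E) ∨ ¬A
    = ¬¬¬(E ∧ ¬A ∨ E) ∨ ¬A   [distribution]
    = ¬¬¬E ∨ ¬A   [absorption]
    = ¬E ∨ ¬A   [double negation]
These differ: at A=0, C=1, E=1, E1 = 0 but E2 = 1.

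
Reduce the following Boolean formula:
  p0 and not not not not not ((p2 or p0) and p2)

p0 and not not not not not ((p2 or p0) and p2)
= p0 and not not not not not p2   — absorption
= p0 and not not not p2   — double negation
= p0 and not p2   — double negation

p0 and not p2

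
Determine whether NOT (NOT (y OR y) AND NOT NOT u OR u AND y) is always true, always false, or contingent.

contingent

NOT (NOT (y OR y) AND NOT NOT u OR u AND y)
= NOT (NOT y AND NOT NOT u OR u AND y)   — idempotence
= NOT (NOT y AND u OR u AND y)   — double negation
= NOT u   — distribution
This depends on u, so it is not a constant.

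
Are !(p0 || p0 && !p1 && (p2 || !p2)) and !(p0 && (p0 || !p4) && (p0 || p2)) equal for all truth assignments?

Yes

E1: !(p0 || p0 && !p1 && (p2 || !p2))
    = !(p0 || p0 && !p1)   (complement / identity)
    = !p0   (absorption)
E2: !(p0 && (p0 || !p4) && (p0 || p2))
    = !(p0 && (p0 || p2))   (absorption)
    = !p0   (absorption)
Both reduce to !p0, so they are equivalent.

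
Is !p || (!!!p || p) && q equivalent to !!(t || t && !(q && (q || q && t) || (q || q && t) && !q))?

No

E1: !p || (!!!p || p) && q
    = !p || (!p || p) && q   (double negation)
    = !p || q   (complement / identity)
E2: !!(t || t && !(q && (q || q && t) || (q || q && t) && !q))
    = !!(t || t && !(q || q && t))   (distribution)
    = !!(t || t && !q)   (absorption)
    = !!t   (absorption)
    = t   (double negation)
These differ: at p=0, q=0, t=0, E1 = 1 but E2 = 0.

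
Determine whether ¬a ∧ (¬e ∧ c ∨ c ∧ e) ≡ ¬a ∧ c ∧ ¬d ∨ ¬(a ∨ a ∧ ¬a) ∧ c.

E1: ¬a ∧ (¬e ∧ c ∨ c ∧ e)
    = ¬a ∧ c   [distribution]
E2: ¬a ∧ c ∧ ¬d ∨ ¬(a ∨ a ∧ ¬a) ∧ c
    = ¬a ∧ c ∧ ¬d ∨ ¬a ∧ c   [complement / identity]
    = ¬a ∧ c   [absorption]
Both reduce to ¬a ∧ c, so they are equivalent.

Yes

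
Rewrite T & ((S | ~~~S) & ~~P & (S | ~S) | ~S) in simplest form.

T & (P | ~S)

T & ((S | ~~~S) & ~~P & (S | ~S) | ~S)
= T & ((S | ~~~S) & ~~P | ~S)   (complement / identity)
= T & ((S | ~~~S) & P | ~S)   (double negation)
= T & ((S | ~S) & P | ~S)   (double negation)
= T & (P | ~S)   (complement / identity)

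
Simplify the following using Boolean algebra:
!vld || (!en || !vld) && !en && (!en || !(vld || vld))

!vld || !en

!vld || (!en || !vld) && !en && (!en || !(vld || vld))
= !vld || (!en || !vld) && !en && (!en || !vld)   (idempotence)
= !vld || !en && (!en || !vld)   (absorption)
= !vld || !en   (absorption)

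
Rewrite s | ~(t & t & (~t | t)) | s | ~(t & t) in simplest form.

s | ~t

s | ~(t & t & (~t | t)) | s | ~(t & t)
= s | ~(t & t) | s | ~(t & t)   — complement / identity
= s | ~(t & t)   — idempotence
= s | ~t   — idempotence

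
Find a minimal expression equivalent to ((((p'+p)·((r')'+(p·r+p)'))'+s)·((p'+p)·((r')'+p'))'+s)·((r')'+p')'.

((((p'+p)·((r')'+(p·r+p)'))'+s)·((p'+p)·((r')'+p'))'+s)·((r')'+p')'
= ((((p'+p)·((r')'+p'))'+s)·((p'+p)·((r')'+p'))'+s)·((r')'+p')'   (absorption)
= (((p'+p)·((r')'+p'))'+s)·((r')'+p')'   (absorption)
= (((r')'+p')'+s)·((r')'+p')'   (complement / identity)
= ((r')'+p')'   (absorption)
= r'·p   (De Morgan)

r'·p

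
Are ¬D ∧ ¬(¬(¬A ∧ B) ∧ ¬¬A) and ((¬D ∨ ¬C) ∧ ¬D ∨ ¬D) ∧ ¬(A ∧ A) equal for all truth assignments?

E1: ¬D ∧ ¬(¬(¬A ∧ B) ∧ ¬¬A)
    = ¬D ∧ (¬A ∧ B ∨ ¬A)   (De Morgan)
    = ¬D ∧ ¬A   (absorption)
E2: ((¬D ∨ ¬C) ∧ ¬D ∨ ¬D) ∧ ¬(A ∧ A)
    = (¬D ∨ ¬D) ∧ ¬(A ∧ A)   (absorption)
    = ¬D ∧ ¬(A ∧ A)   (idempotence)
    = ¬D ∧ ¬A   (idempotence)
Both reduce to ¬D ∧ ¬A, so they are equivalent.

Yes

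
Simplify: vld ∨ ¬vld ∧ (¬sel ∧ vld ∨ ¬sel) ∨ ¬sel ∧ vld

vld ∨ ¬vld ∧ (¬sel ∧ vld ∨ ¬sel) ∨ ¬sel ∧ vld
= vld ∨ ¬vld ∧ ¬sel ∨ ¬sel ∧ vld   (absorption)
= vld ∨ ¬sel   (distribution)

vld ∨ ¬sel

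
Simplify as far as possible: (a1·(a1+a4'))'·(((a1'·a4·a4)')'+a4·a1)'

a1'·a4'

(a1·(a1+a4'))'·(((a1'·a4·a4)')'+a4·a1)'
= (a1·(a1+a4'))'·(a1'·a4·a4+a4·a1)'   [double negation]
= a1'·(a1'·a4·a4+a4·a1)'   [absorption]
= a1'·(a1'·a4+a4·a1)'   [idempotence]
= a1'·a4'   [distribution]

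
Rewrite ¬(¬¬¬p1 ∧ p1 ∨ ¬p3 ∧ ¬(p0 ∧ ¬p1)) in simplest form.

¬(¬¬¬p1 ∧ p1 ∨ ¬p3 ∧ ¬(p0 ∧ ¬p1))
= ¬(¬p1 ∧ p1 ∨ ¬p3 ∧ ¬(p0 ∧ ¬p1))   (double negation)
= ¬(¬p3 ∧ ¬(p0 ∧ ¬p1))   (complement / identity)
= p3 ∨ p0 ∧ ¬p1   (De Morgan)

p3 ∨ p0 ∧ ¬p1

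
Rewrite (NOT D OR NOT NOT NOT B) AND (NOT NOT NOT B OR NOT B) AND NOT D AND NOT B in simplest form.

(NOT D OR NOT NOT NOT B) AND (NOT NOT NOT B OR NOT B) AND NOT D AND NOT B
= (NOT D AND NOT B OR NOT NOT NOT B) AND NOT D AND NOT B   (distribution)
= (NOT D AND NOT B OR NOT B) AND NOT D AND NOT B   (double negation)
= NOT D AND NOT B   (absorption)

NOT D AND NOT B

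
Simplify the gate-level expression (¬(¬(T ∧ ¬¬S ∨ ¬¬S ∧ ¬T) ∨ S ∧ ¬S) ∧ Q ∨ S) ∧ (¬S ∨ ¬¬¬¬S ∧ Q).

(¬(¬(T ∧ ¬¬S ∨ ¬¬S ∧ ¬T) ∨ S ∧ ¬S) ∧ Q ∨ S) ∧ (¬S ∨ ¬¬¬¬S ∧ Q)
= (¬(¬¬¬S ∨ S ∧ ¬S) ∧ Q ∨ S) ∧ (¬S ∨ ¬¬¬¬S ∧ Q)   [distribution]
= (¬¬¬¬S ∧ Q ∨ S) ∧ (¬S ∨ ¬¬¬¬S ∧ Q)   [complement / identity]
= ¬¬¬¬S ∧ Q ∨ S ∧ ¬S   [distribution]
= ¬¬S ∧ Q ∨ S ∧ ¬S   [double negation]
= ¬¬S ∧ Q   [complement / identity]
= S ∧ Q   [double negation]

S ∧ Q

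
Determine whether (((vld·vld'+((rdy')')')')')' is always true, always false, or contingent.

contingent

(((vld·vld'+((rdy')')')')')'
= (vld·vld'+((rdy')')')'   [double negation]
= (vld·vld'+rdy')'   [double negation]
= (rdy')'   [complement / identity]
= rdy   [double negation]
This depends on rdy, so it is not a constant.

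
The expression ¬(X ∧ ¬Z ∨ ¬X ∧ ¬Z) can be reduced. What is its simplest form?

¬(X ∧ ¬Z ∨ ¬X ∧ ¬Z)
= ¬¬Z   — distribution
= Z   — double negation

Z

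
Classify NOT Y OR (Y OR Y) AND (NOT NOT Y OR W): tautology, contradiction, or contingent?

NOT Y OR (Y OR Y) AND (NOT NOT Y OR W)
= NOT Y OR (Y OR Y) AND (Y OR W)   — double negation
= NOT Y OR Y AND (Y OR W)   — idempotence
= NOT Y OR Y   — absorption
= TRUE   — complement

tautology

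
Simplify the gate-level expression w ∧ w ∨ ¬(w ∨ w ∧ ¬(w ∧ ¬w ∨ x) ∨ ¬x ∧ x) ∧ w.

w ∧ w ∨ ¬(w ∨ w ∧ ¬(w ∧ ¬w ∨ x) ∨ ¬x ∧ x) ∧ w
= w ∧ w ∨ ¬(w ∨ w ∧ ¬x ∨ ¬x ∧ x) ∧ w   [complement / identity]
= w ∧ w ∨ ¬(w ∨ w ∧ ¬x) ∧ w   [complement / identity]
= w ∧ w ∨ ¬w ∧ w   [absorption]
= w   [distribution]

w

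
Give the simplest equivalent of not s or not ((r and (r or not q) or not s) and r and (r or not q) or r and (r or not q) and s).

not s or not r

not s or not ((r and (r or not q) or not s) and r and (r or not q) or r and (r or not q) and s)
= not s or not (r and (r or not q) or r and (r or not q) and s)
= not s or not (r and (r or not q))
= not s or not r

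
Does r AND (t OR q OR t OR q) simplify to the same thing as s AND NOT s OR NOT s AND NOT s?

E1: r AND (t OR q OR t OR q)
    = r AND (t OR q)
E2: s AND NOT s OR NOT s AND NOT s
    = NOT s
These differ: at q=0, r=0, s=0, t=0, E1 = 0 but E2 = 1.

No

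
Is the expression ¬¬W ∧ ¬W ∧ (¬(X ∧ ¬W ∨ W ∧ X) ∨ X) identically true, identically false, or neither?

¬¬W ∧ ¬W ∧ (¬(X ∧ ¬W ∨ W ∧ X) ∨ X)
= ¬¬W ∧ ¬W ∧ (¬X ∨ X)   — distribution
= ¬¬W ∧ ¬W   — complement / identity
= W ∧ ¬W   — double negation
= False   — complement

identically false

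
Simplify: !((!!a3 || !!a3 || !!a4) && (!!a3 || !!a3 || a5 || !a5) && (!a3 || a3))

!((!!a3 || !!a3 || !!a4) && (!!a3 || !!a3 || a5 || !a5) && (!a3 || a3))
= !((!!a3 || !!a3 || !!a4 && (a5 || !a5)) && (!a3 || a3))
= !(!!a3 || !!a3 || !!a4 && (a5 || !a5))
= !(!!a3 || !!a3 || !!a4)
= !(!!a3 || !!a4)
= !a3 && !a4

!a3 && !a4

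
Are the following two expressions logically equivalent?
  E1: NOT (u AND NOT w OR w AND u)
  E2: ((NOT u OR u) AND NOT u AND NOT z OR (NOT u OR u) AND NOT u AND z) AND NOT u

Yes

E1: NOT (u AND NOT w OR w AND u)
    = NOT u   — distribution
E2: ((NOT u OR u) AND NOT u AND NOT z OR (NOT u OR u) AND NOT u AND z) AND NOT u
    = (NOT u OR u) AND NOT u AND NOT u   — distribution
    = NOT u AND NOT u   — complement / identity
    = NOT u   — idempotence
Both reduce to NOT u, so they are equivalent.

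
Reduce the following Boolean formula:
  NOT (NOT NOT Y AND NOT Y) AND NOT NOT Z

Z

NOT (NOT NOT Y AND NOT Y) AND NOT NOT Z
= (NOT Y OR Y) AND NOT NOT Z   [De Morgan]
= NOT NOT Z   [complement / identity]
= Z   [double negation]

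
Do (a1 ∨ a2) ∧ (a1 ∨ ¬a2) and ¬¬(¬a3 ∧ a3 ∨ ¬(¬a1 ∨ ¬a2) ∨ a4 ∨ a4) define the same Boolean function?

No

E1: (a1 ∨ a2) ∧ (a1 ∨ ¬a2)
    = a1 ∨ a2 ∧ ¬a2   [distribution]
    = a1   [complement / identity]
E2: ¬¬(¬a3 ∧ a3 ∨ ¬(¬a1 ∨ ¬a2) ∨ a4 ∨ a4)
    = ¬¬(¬a3 ∧ a3 ∨ ¬(¬a1 ∨ ¬a2) ∨ a4)   [idempotence]
    = ¬¬(¬a3 ∧ a3 ∨ a1 ∧ a2 ∨ a4)   [De Morgan]
    = ¬¬(a1 ∧ a2 ∨ a4)   [complement / identity]
    = a1 ∧ a2 ∨ a4   [double negation]
These differ: at a1=0, a2=0, a3=0, a4=1, E1 = 0 but E2 = 1.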